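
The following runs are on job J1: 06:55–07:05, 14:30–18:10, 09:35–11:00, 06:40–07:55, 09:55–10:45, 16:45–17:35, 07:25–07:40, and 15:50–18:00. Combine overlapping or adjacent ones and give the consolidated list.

06:40–07:55, 09:35–11:00, 14:30–18:10

Sort by start: 06:40–07:55, 06:55–07:05, 07:25–07:40, 09:35–11:00, 09:55–10:45, 14:30–18:10, 15:50–18:00, 16:45–17:35.
06:55–07:05 overlaps/touches 06:40–07:55 → extend to 06:40–07:55.
07:25–07:40 overlaps/touches 06:40–07:55 → extend to 06:40–07:55.
09:35–11:00 is disjoint → start new block.
09:55–10:45 overlaps/touches 09:35–11:00 → extend to 09:35–11:00.
14:30–18:10 is disjoint → start new block.
15:50–18:00 overlaps/touches 14:30–18:10 → extend to 14:30–18:10.
16:45–17:35 overlaps/touches 14:30–18:10 → extend to 14:30–18:10.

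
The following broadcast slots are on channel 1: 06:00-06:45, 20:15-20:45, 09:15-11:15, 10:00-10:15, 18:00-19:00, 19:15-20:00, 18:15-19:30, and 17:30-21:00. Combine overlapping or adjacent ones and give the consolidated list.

Sort by start: 06:00-06:45, 09:15-11:15, 10:00-10:15, 17:30-21:00, 18:00-19:00, 18:15-19:30, 19:15-20:00, 20:15-20:45.
09:15-11:15 is disjoint → start new block.
10:00-10:15 overlaps/touches 09:15-11:15 → extend to 09:15-11:15.
17:30-21:00 is disjoint → start new block.
18:00-19:00 overlaps/touches 17:30-21:00 → extend to 17:30-21:00.
18:15-19:30 overlaps/touches 17:30-21:00 → extend to 17:30-21:00.
19:15-20:00 overlaps/touches 17:30-21:00 → extend to 17:30-21:00.
20:15-20:45 overlaps/touches 17:30-21:00 → extend to 17:30-21:00.

06:00-06:45, 09:15-11:15, 17:30-21:00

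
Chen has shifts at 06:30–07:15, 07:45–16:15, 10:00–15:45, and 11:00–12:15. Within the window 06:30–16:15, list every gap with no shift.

07:15–07:45

After merging, the occupied span is 06:30–07:15, 07:45–16:15.
Gaps within 06:30–16:15: 07:15–07:45.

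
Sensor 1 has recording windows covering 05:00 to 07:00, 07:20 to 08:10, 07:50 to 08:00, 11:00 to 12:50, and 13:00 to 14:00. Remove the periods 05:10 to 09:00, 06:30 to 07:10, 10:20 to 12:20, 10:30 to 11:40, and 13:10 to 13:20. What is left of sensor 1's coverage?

05:00–05:10, 12:20–12:50, 13:00–13:10, 13:20–14:00

A, merged: 05:00–07:00, 07:20–08:10, 11:00–12:50, 13:00–14:00.
B, merged: 05:10–09:00, 10:20–12:20, 13:10–13:20.
05:00–07:00 minus B → 05:00–05:10.
07:20–08:10: fully covered by B → removed.
11:00–12:50 minus B → 12:20–12:50.
13:00–14:00 minus B → 13:00–13:10, 13:20–14:00.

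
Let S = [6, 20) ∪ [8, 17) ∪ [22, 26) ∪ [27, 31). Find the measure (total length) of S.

22

Merged: [6, 20), [22, 26), [27, 31).
Lengths: 14 + 4 + 4 = 22.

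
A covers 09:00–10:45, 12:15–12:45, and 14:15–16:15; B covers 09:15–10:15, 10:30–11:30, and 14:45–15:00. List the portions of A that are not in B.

09:00–09:15, 10:15–10:30, 12:15–12:45, 14:15–14:45, 15:00–16:15

09:00–10:45 minus B → 09:00–09:15, 10:15–10:30.
12:15–12:45: no B overlap → unchanged.
14:15–16:15 minus B → 14:15–14:45, 15:00–16:15.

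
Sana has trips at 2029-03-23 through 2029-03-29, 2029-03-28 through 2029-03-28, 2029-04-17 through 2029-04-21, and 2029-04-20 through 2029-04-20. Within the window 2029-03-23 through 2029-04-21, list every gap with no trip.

2029-03-30 through 2029-04-16

After merging, the occupied span is 2029-03-23 through 2029-03-29, 2029-04-17 through 2029-04-21.
Gaps within 2029-03-23 through 2029-04-21: 2029-03-30 through 2029-04-16.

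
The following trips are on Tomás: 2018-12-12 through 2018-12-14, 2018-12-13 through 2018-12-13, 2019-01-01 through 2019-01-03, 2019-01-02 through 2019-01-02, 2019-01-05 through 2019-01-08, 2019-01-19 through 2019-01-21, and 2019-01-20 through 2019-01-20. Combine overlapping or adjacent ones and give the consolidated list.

2018-12-12 through 2018-12-14, 2019-01-01 through 2019-01-03, 2019-01-05 through 2019-01-08, 2019-01-19 through 2019-01-21

2018-12-13 through 2018-12-13 overlaps/touches 2018-12-12 through 2018-12-14 → extend to 2018-12-12 through 2018-12-14.
2019-01-01 through 2019-01-03 is disjoint → start new block.
2019-01-02 through 2019-01-02 overlaps/touches 2019-01-01 through 2019-01-03 → extend to 2019-01-01 through 2019-01-03.
2019-01-05 through 2019-01-08 is disjoint → start new block.
2019-01-19 through 2019-01-21 is disjoint → start new block.
2019-01-20 through 2019-01-20 overlaps/touches 2019-01-19 through 2019-01-21 → extend to 2019-01-19 through 2019-01-21.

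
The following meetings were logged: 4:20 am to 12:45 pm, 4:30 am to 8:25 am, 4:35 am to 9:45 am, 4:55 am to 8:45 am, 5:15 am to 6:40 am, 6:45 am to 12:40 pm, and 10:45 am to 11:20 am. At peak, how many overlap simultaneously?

At 5:15 am, 5 of the intervals are simultaneously active.
No point has more.

5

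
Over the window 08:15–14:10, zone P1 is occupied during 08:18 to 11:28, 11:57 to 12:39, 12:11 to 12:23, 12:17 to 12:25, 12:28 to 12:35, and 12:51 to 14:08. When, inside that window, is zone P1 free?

Covered (merged): 08:18–11:28, 11:57–12:39, 12:51–14:08.
Gaps within 08:15–14:10: 08:15–08:18, 11:28–11:57, 12:39–12:51, 14:08–14:10.

08:15–08:18, 11:28–11:57, 12:39–12:51, 14:08–14:10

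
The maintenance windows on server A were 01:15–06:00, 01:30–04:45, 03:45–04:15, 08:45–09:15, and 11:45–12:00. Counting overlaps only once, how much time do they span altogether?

5 h 30 min

Merged: 01:15-06:00, 08:45-09:15, 11:45-12:00.
Lengths: 4 h 45 min + 30 min + 15 min = 5 h 30 min.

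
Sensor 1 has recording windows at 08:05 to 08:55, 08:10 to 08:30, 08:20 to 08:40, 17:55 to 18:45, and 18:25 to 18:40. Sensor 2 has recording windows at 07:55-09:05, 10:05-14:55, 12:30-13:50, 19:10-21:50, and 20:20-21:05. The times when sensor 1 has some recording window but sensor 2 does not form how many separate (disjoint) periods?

1

First set merges to 08:05–08:55, 17:55–18:45.
Second set merges to 07:55–09:05, 10:05–14:55, 19:10–21:50.
A \ B = 17:55–18:45.
That is 1 disjoint piece.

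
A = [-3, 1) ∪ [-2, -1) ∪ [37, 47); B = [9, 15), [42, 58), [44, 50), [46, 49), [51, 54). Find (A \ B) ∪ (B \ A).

Merge the first list: [-3, 1), [37, 47).
Merge the second list: [9, 15), [42, 58).
Only in the first: [-3, 1), [37, 42).
Only in the second: [9, 15), [47, 58).
Together these are the periods covered by exactly one.

[-3, 1) ∪ [9, 15) ∪ [37, 42) ∪ [47, 58)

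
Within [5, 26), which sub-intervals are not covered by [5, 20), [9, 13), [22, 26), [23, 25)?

[20, 22)

Covered (merged): [5, 20), [22, 26).
Gaps within [5, 26): [20, 22).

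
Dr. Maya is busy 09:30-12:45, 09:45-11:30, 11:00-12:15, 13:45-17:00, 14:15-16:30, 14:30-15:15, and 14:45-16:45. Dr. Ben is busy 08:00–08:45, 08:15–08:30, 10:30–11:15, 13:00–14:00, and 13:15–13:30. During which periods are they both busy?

First set merges to 09:30-12:45, 13:45-17:00.
Second set merges to 08:00-08:45, 10:30-11:15, 13:00-14:00.
09:30-12:45 ∩ B → 10:30-11:15.
13:45-17:00 ∩ B → 13:45-14:00.

10:30-11:15, 13:45-14:00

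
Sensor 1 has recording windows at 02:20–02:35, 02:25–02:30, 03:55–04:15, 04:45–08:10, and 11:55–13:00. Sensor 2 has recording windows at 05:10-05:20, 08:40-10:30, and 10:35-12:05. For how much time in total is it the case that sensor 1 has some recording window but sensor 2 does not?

First set merges to 02:20-02:35, 03:55-04:15, 04:45-08:10, 11:55-13:00.
A \ B = 02:20-02:35, 03:55-04:15, 04:45-05:10, 05:20-08:10, 12:05-13:00.
Total: 15 min + 20 min + 25 min + 2 h 50 min + 55 min = 4 h 45 min.

4 h 45 min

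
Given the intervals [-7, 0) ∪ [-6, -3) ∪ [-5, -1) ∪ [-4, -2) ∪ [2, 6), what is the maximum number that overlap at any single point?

Sweep endpoints in order; track running count of active intervals.
Peak of 4 reached at -4.

4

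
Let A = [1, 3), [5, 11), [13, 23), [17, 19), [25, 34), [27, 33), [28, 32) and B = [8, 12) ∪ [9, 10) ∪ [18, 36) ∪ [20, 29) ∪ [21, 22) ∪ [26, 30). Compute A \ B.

Merge the first list: [1, 3), [5, 11), [13, 23), [25, 34).
Merge the second list: [8, 12), [18, 36).
[1, 3): nothing removed.
[5, 11) \ B = [5, 8).
[13, 23) \ B = [13, 18).
[25, 34): entirely removed.

[1, 3) ∪ [5, 8) ∪ [13, 18)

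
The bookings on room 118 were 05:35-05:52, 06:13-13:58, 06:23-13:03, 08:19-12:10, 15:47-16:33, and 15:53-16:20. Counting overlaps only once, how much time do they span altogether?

Merged: 05:35–05:52, 06:13–13:58, 15:47–16:33.
Lengths: 17 min + 7 h 45 min + 46 min = 8 h 48 min.

8 h 48 min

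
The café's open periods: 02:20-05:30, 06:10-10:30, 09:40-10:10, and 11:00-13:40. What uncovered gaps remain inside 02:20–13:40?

Covered (merged): 02:20-05:30, 06:10-10:30, 11:00-13:40.
Gaps within 02:20-13:40: 05:30-06:10, 10:30-11:00.

05:30-06:10, 10:30-11:00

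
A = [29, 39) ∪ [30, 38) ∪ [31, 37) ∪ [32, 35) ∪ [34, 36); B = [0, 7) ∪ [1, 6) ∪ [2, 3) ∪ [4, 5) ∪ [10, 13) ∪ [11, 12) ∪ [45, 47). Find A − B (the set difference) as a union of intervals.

[29, 39)

A, merged: [29, 39).
B, merged: [0, 7), [10, 13), [45, 47).
[29, 39): nothing removed.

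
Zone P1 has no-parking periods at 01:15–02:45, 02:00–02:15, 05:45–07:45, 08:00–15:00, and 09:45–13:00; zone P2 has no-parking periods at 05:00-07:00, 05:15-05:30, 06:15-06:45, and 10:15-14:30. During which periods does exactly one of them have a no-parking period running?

01:15–02:45, 05:00–05:45, 07:00–07:45, 08:00–10:15, 14:30–15:00

First set merges to 01:15–02:45, 05:45–07:45, 08:00–15:00.
Second set merges to 05:00–07:00, 10:15–14:30.
A but not B: 01:15–02:45, 07:00–07:45, 08:00–10:15, 14:30–15:00.
B but not A: 05:00–05:45.
Combining gives A △ B.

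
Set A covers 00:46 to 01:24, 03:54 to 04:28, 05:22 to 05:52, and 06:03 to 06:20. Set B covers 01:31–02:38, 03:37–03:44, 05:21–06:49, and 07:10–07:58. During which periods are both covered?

05:22–05:52, 06:03–06:20

00:46–01:24 meets no B interval.
03:54–04:28 meets no B interval.
05:22–05:52 ∩ B → 05:22–05:52.
06:03–06:20 ∩ B → 06:03–06:20.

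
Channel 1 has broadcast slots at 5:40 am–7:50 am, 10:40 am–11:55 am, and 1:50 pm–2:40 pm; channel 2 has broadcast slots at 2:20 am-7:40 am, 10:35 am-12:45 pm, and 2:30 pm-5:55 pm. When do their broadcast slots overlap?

5:40 am–7:40 am, 10:40 am–11:55 am, 2:30 pm–2:40 pm

5:40 am–7:50 am ∩ B → 5:40 am–7:40 am.
10:40 am–11:55 am ∩ B → 10:40 am–11:55 am.
1:50 pm–2:40 pm ∩ B → 2:30 pm–2:40 pm.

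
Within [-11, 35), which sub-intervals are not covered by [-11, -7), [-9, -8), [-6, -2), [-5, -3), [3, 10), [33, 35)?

[-7, -6) ∪ [-2, 3) ∪ [10, 33)

The merged coverage is [-11, -7), [-6, -2), [3, 10), [33, 35).
Uncovered inside [-11, 35): [-7, -6), [-2, 3), [10, 33).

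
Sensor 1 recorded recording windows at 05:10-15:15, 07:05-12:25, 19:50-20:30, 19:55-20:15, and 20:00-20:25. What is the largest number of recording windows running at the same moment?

3

At 20:00, 3 of the intervals are simultaneously active.
No point has more.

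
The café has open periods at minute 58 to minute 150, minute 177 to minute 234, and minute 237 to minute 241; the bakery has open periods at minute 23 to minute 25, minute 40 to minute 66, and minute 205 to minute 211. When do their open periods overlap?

minute 58 to minute 66, minute 205 to minute 211

minute 58 to minute 150 meets the second set on minute 58 to minute 66.
minute 177 to minute 234 meets the second set on minute 205 to minute 211.
minute 237 to minute 241: no overlap with the second set.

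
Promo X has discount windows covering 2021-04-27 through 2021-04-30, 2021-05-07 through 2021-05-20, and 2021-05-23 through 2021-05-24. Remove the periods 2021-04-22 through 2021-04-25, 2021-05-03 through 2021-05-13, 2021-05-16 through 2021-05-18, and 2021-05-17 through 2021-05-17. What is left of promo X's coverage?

Second set merges to 2021-04-22 through 2021-04-25, 2021-05-03 through 2021-05-13, 2021-05-16 through 2021-05-18.
2021-04-27 through 2021-04-30 is untouched.
2021-05-07 through 2021-05-20 with B removed leaves 2021-05-14 through 2021-05-15, 2021-05-19 through 2021-05-20.
2021-05-23 through 2021-05-24 is untouched.

2021-04-27 through 2021-04-30, 2021-05-14 through 2021-05-15, 2021-05-19 through 2021-05-20, 2021-05-23 through 2021-05-24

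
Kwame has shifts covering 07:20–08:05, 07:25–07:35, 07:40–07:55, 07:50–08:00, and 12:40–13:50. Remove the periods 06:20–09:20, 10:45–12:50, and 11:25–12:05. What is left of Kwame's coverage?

First set merges to 07:20-08:05, 12:40-13:50.
Second set merges to 06:20-09:20, 10:45-12:50.
07:20-08:05 lies entirely inside B → drops out.
12:40-13:50 with B removed leaves 12:50-13:50.

12:50-13:50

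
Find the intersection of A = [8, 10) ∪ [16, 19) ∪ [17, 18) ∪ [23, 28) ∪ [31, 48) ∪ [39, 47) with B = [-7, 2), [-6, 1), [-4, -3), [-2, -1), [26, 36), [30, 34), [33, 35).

[26, 28) ∪ [31, 36)

Merge the first list: [8, 10), [16, 19), [23, 28), [31, 48).
Merge the second list: [-7, 2), [26, 36).
[8, 10) falls entirely outside B.
[16, 19) falls entirely outside B.
[23, 28) overlaps B on [26, 28).
[31, 48) overlaps B on [31, 36).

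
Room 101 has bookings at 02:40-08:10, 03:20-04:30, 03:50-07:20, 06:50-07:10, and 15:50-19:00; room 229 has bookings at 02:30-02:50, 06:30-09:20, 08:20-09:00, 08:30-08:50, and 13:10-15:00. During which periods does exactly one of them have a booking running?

First set merges to 02:40-08:10, 15:50-19:00.
Second set merges to 02:30-02:50, 06:30-09:20, 13:10-15:00.
A but not B: 02:50-06:30, 15:50-19:00.
B but not A: 02:30-02:40, 08:10-09:20, 13:10-15:00.
Combining gives A △ B.

02:30-02:40, 02:50-06:30, 08:10-09:20, 13:10-15:00, 15:50-19:00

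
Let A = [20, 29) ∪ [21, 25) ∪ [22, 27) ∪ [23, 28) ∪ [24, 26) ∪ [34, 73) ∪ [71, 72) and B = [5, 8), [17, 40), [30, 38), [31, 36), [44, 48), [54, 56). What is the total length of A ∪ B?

A, merged: [20, 29), [34, 73).
B, merged: [5, 8), [17, 40), [44, 48), [54, 56).
A ∪ B = [5, 8), [17, 73).
Total: 3 + 56 = 59.

59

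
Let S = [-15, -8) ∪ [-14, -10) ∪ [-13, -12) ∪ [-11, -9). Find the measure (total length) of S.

7

Merged: [-15, -8).
Length: 7.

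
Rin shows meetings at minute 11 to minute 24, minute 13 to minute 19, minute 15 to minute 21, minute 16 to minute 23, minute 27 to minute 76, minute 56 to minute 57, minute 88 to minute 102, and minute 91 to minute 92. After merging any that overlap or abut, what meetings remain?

minute 13 to minute 19 overlaps/touches minute 11 to minute 24 → extend to minute 11 to minute 24.
minute 15 to minute 21 overlaps/touches minute 11 to minute 24 → extend to minute 11 to minute 24.
minute 16 to minute 23 overlaps/touches minute 11 to minute 24 → extend to minute 11 to minute 24.
minute 27 to minute 76 is disjoint → start new block.
minute 56 to minute 57 overlaps/touches minute 27 to minute 76 → extend to minute 27 to minute 76.
minute 88 to minute 102 is disjoint → start new block.
minute 91 to minute 92 overlaps/touches minute 88 to minute 102 → extend to minute 88 to minute 102.

minute 11 to minute 24, minute 27 to minute 76, minute 88 to minute 102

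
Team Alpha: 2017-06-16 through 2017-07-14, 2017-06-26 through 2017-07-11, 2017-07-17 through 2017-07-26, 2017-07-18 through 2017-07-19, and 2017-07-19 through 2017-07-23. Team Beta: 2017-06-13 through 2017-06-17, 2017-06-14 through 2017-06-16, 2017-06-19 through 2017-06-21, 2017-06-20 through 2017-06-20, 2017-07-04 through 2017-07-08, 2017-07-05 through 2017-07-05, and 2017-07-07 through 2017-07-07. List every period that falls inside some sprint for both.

First set merges to 2017-06-16 through 2017-07-14, 2017-07-17 through 2017-07-26.
Second set merges to 2017-06-13 through 2017-06-17, 2017-06-19 through 2017-06-21, 2017-07-04 through 2017-07-08.
2017-06-16 through 2017-07-14 overlaps B on 2017-06-16 through 2017-06-17, 2017-06-19 through 2017-06-21, 2017-07-04 through 2017-07-08.
2017-07-17 through 2017-07-26 falls entirely outside B.

2017-06-16 through 2017-06-17, 2017-06-19 through 2017-06-21, 2017-07-04 through 2017-07-08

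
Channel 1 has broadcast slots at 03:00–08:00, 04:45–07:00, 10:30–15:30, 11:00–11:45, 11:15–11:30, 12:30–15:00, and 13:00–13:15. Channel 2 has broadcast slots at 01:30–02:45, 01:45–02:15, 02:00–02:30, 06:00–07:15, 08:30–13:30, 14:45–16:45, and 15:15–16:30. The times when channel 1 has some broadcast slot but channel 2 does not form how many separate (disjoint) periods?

3

Merge the first list: 03:00-08:00, 10:30-15:30.
Merge the second list: 01:30-02:45, 06:00-07:15, 08:30-13:30, 14:45-16:45.
A \ B = 03:00-06:00, 07:15-08:00, 13:30-14:45.
That is 3 disjoint pieces.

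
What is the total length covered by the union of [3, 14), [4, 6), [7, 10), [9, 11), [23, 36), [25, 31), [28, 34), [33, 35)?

Merged: [3, 14), [23, 36).
Lengths: 11 + 13 = 24.

24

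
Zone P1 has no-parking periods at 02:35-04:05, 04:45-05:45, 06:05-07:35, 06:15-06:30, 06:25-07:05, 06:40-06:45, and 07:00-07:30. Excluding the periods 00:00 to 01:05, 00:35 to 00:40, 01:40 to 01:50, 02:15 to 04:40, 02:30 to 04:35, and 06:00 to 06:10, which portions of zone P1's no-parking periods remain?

04:45–05:45, 06:10–07:35

A, merged: 02:35–04:05, 04:45–05:45, 06:05–07:35.
B, merged: 00:00–01:05, 01:40–01:50, 02:15–04:40, 06:00–06:10.
02:35–04:05: entirely removed.
04:45–05:45: nothing removed.
06:05–07:35 \ B = 06:10–07:35.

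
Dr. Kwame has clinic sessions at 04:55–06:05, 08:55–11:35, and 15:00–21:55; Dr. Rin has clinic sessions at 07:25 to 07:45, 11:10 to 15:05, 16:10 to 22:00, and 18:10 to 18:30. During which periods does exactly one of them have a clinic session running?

04:55–06:05, 07:25–07:45, 08:55–11:10, 11:35–15:00, 15:05–16:10, 21:55–22:00

Second set merges to 07:25–07:45, 11:10–15:05, 16:10–22:00.
A but not B: 04:55–06:05, 08:55–11:10, 15:05–16:10.
B but not A: 07:25–07:45, 11:35–15:00, 21:55–22:00.
Combining gives A △ B.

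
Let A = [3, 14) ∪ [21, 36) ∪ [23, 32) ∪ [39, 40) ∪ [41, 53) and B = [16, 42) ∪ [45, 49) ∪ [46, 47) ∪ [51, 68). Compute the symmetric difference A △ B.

[3, 14) ∪ [16, 21) ∪ [36, 39) ∪ [40, 41) ∪ [42, 45) ∪ [49, 51) ∪ [53, 68)

Merge the first list: [3, 14), [21, 36), [39, 40), [41, 53).
Merge the second list: [16, 42), [45, 49), [51, 68).
A but not B: [3, 14), [42, 45), [49, 51).
B but not A: [16, 21), [36, 39), [40, 41), [53, 68).
Combining gives A △ B.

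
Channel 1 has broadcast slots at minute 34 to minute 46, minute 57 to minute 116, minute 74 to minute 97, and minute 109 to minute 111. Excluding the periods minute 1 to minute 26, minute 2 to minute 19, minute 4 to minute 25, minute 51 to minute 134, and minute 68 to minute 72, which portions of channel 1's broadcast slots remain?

A, merged: minute 34 to minute 46, minute 57 to minute 116.
B, merged: minute 1 to minute 26, minute 51 to minute 134.
minute 34 to minute 46 is untouched.
minute 57 to minute 116 lies entirely inside B → drops out.

minute 34 to minute 46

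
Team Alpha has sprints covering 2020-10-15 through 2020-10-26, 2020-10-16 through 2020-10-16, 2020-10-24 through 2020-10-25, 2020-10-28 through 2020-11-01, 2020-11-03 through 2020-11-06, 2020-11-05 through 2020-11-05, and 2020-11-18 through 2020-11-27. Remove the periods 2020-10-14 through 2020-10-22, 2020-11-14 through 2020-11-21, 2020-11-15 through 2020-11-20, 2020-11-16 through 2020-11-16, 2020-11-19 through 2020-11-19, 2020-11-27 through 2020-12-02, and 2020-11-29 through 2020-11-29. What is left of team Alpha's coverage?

Merge the first list: 2020-10-15 through 2020-10-26, 2020-10-28 through 2020-11-01, 2020-11-03 through 2020-11-06, 2020-11-18 through 2020-11-27.
Merge the second list: 2020-10-14 through 2020-10-22, 2020-11-14 through 2020-11-21, 2020-11-27 through 2020-12-02.
2020-10-15 through 2020-10-26 with B removed leaves 2020-10-23 through 2020-10-26.
2020-10-28 through 2020-11-01 is untouched.
2020-11-03 through 2020-11-06 is untouched.
2020-11-18 through 2020-11-27 with B removed leaves 2020-11-22 through 2020-11-26.

2020-10-23 through 2020-10-26, 2020-10-28 through 2020-11-01, 2020-11-03 through 2020-11-06, 2020-11-22 through 2020-11-26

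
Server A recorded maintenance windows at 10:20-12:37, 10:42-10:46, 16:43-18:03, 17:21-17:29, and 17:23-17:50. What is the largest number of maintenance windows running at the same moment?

Walk the sorted start/end points keeping a running depth.
The depth first hits 3 at 17:23.

3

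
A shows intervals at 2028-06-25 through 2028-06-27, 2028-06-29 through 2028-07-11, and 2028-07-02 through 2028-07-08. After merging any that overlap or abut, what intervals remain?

2028-06-25 through 2028-06-27, 2028-06-29 through 2028-07-11

2028-06-29 through 2028-07-11 is disjoint → start new block.
2028-07-02 through 2028-07-08 overlaps/touches 2028-06-29 through 2028-07-11 → extend to 2028-06-29 through 2028-07-11.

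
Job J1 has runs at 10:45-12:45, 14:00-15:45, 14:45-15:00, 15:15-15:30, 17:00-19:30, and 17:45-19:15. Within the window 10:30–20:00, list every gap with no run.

The merged coverage is 10:45–12:45, 14:00–15:45, 17:00–19:30.
Uncovered inside 10:30–20:00: 10:30–10:45, 12:45–14:00, 15:45–17:00, 19:30–20:00.

10:30–10:45, 12:45–14:00, 15:45–17:00, 19:30–20:00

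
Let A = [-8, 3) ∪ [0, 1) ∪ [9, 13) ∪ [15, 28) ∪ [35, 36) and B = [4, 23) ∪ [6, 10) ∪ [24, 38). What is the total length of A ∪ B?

Merge the first list: [-8, 3), [9, 13), [15, 28), [35, 36).
Merge the second list: [4, 23), [24, 38).
A ∪ B = [-8, 3), [4, 38).
Total: 11 + 34 = 45.

45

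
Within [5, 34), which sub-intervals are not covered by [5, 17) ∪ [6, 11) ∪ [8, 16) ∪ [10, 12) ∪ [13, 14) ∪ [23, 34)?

[17, 23)

After merging, the occupied span is [5, 17), [23, 34).
Uncovered inside [5, 34): [17, 23).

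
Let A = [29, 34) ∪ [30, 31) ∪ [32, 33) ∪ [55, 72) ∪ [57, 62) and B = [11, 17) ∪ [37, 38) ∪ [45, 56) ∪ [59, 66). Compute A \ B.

[29, 34) ∪ [56, 59) ∪ [66, 72)

First set merges to [29, 34), [55, 72).
[29, 34): no B overlap → unchanged.
[55, 72) minus B → [56, 59), [66, 72).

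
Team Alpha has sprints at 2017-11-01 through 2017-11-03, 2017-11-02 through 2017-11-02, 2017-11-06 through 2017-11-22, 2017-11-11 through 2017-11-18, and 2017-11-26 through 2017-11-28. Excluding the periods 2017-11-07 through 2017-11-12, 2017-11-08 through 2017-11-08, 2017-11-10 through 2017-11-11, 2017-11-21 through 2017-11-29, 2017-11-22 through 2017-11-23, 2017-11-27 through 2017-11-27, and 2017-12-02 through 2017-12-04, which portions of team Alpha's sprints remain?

Merge the first list: 2017-11-01 through 2017-11-03, 2017-11-06 through 2017-11-22, 2017-11-26 through 2017-11-28.
Merge the second list: 2017-11-07 through 2017-11-12, 2017-11-21 through 2017-11-29, 2017-12-02 through 2017-12-04.
2017-11-01 through 2017-11-03 is untouched.
2017-11-06 through 2017-11-22 with B removed leaves 2017-11-06 through 2017-11-06, 2017-11-13 through 2017-11-20.
2017-11-26 through 2017-11-28 lies entirely inside B → drops out.

2017-11-01 through 2017-11-03, 2017-11-06 through 2017-11-06, 2017-11-13 through 2017-11-20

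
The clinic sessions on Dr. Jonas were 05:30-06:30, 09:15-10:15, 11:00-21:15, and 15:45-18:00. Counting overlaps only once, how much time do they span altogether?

12 h 15 min

Merged: 05:30–06:30, 09:15–10:15, 11:00–21:15.
Lengths: 1 h + 1 h + 10 h 15 min = 12 h 15 min.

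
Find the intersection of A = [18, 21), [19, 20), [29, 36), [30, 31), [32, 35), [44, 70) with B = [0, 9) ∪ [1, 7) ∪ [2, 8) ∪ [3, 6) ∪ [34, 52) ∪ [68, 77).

Merge the first list: [18, 21), [29, 36), [44, 70).
Merge the second list: [0, 9), [34, 52), [68, 77).
[18, 21) falls entirely outside B.
[29, 36) overlaps B on [34, 36).
[44, 70) overlaps B on [44, 52), [68, 70).

[34, 36) ∪ [44, 52) ∪ [68, 70)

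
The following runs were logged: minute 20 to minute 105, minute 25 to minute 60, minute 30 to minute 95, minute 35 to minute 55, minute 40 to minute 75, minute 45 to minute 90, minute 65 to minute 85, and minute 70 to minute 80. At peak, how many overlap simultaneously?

6

At minute 45, 6 of the intervals are simultaneously active.
No point has more.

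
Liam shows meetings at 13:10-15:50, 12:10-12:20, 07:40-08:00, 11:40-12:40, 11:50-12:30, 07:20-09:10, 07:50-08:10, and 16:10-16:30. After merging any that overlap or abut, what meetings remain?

Sort by start: 07:20–09:10, 07:40–08:00, 07:50–08:10, 11:40–12:40, 11:50–12:30, 12:10–12:20, 13:10–15:50, 16:10–16:30.
07:40–08:00 overlaps/touches 07:20–09:10 → extend to 07:20–09:10.
07:50–08:10 overlaps/touches 07:20–09:10 → extend to 07:20–09:10.
11:40–12:40 is disjoint → start new block.
11:50–12:30 overlaps/touches 11:40–12:40 → extend to 11:40–12:40.
12:10–12:20 overlaps/touches 11:40–12:40 → extend to 11:40–12:40.
13:10–15:50 is disjoint → start new block.
16:10–16:30 is disjoint → start new block.

07:20–09:10, 11:40–12:40, 13:10–15:50, 16:10–16:30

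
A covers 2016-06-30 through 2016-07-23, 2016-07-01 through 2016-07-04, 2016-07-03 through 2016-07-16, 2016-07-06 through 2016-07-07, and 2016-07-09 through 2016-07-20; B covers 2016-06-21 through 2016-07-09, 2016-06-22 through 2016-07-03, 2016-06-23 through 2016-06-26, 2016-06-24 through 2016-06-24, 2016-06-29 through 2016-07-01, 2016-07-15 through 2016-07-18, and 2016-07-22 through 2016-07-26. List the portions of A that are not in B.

2016-07-10 through 2016-07-14, 2016-07-19 through 2016-07-21

A, merged: 2016-06-30 through 2016-07-23.
B, merged: 2016-06-21 through 2016-07-09, 2016-07-15 through 2016-07-18, 2016-07-22 through 2016-07-26.
2016-06-30 through 2016-07-23 minus B → 2016-07-10 through 2016-07-14, 2016-07-19 through 2016-07-21.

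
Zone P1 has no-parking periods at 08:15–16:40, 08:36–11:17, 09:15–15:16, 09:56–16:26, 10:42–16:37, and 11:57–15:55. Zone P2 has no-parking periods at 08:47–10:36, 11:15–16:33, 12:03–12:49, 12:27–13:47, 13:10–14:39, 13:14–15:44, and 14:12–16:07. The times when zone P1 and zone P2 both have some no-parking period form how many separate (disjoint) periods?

A, merged: 08:15-16:40.
B, merged: 08:47-10:36, 11:15-16:33.
A ∩ B = 08:47-10:36, 11:15-16:33.
That is 2 disjoint pieces.

2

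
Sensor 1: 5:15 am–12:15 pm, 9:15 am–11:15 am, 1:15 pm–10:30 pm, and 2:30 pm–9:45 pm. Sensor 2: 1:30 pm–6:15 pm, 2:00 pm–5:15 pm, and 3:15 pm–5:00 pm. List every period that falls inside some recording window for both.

A, merged: 5:15 am-12:15 pm, 1:15 pm-10:30 pm.
B, merged: 1:30 pm-6:15 pm.
5:15 am-12:15 pm falls entirely outside B.
1:15 pm-10:30 pm overlaps B on 1:30 pm-6:15 pm.

1:30 pm-6:15 pm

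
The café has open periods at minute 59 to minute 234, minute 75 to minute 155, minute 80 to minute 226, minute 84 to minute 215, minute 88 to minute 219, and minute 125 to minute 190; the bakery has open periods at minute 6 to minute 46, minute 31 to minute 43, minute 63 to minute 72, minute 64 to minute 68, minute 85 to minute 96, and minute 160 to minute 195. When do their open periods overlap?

minute 63 to minute 72, minute 85 to minute 96, minute 160 to minute 195

First set merges to minute 59 to minute 234.
Second set merges to minute 6 to minute 46, minute 63 to minute 72, minute 85 to minute 96, minute 160 to minute 195.
minute 59 to minute 234 ∩ B → minute 63 to minute 72, minute 85 to minute 96, minute 160 to minute 195.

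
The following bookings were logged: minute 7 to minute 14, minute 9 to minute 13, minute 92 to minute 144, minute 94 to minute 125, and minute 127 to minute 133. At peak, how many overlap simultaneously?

2

At minute 9, 2 of the intervals are simultaneously active.
No point has more.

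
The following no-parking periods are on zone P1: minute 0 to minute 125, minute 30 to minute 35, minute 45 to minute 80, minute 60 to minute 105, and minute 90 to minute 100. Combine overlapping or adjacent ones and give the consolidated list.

minute 30 to minute 35 overlaps/touches minute 0 to minute 125 → extend to minute 0 to minute 125.
minute 45 to minute 80 overlaps/touches minute 0 to minute 125 → extend to minute 0 to minute 125.
minute 60 to minute 105 overlaps/touches minute 0 to minute 125 → extend to minute 0 to minute 125.
minute 90 to minute 100 overlaps/touches minute 0 to minute 125 → extend to minute 0 to minute 125.

minute 0 to minute 125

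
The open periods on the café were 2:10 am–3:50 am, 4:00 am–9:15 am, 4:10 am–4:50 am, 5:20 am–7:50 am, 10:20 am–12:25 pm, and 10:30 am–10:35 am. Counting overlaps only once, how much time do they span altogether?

9 h

Merged: 2:10 am–3:50 am, 4:00 am–9:15 am, 10:20 am–12:25 pm.
Lengths: 1 h 40 min + 5 h 15 min + 2 h 5 min = 9 h.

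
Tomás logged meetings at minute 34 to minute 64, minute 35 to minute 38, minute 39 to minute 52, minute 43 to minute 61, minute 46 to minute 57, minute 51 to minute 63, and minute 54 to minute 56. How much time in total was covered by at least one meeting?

Merged: minute 34 to minute 64.
Length: 30 minutes.

30 minutes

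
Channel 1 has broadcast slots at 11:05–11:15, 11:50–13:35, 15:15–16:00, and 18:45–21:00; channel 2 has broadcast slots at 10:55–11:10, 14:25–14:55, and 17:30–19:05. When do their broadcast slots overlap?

11:05–11:15 ∩ B → 11:05–11:10.
11:50–13:35 meets no B interval.
15:15–16:00 meets no B interval.
18:45–21:00 ∩ B → 18:45–19:05.

11:05–11:10, 18:45–19:05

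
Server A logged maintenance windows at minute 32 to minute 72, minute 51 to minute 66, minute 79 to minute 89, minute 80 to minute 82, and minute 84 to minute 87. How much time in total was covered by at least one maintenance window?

50 minutes

Merged: minute 32 to minute 72, minute 79 to minute 89.
Lengths: 40 minutes + 10 minutes = 50 minutes.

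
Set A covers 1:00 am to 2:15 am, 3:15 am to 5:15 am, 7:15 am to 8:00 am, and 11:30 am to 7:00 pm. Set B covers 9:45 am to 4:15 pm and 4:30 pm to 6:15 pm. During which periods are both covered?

1:00 am–2:15 am meets no B interval.
3:15 am–5:15 am meets no B interval.
7:15 am–8:00 am meets no B interval.
11:30 am–7:00 pm ∩ B → 11:30 am–4:15 pm, 4:30 pm–6:15 pm.

11:30 am–4:15 pm, 4:30 pm–6:15 pm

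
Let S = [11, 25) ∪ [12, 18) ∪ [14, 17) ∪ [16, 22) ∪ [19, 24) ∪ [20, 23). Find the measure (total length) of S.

14

Merged: [11, 25).
Length: 14.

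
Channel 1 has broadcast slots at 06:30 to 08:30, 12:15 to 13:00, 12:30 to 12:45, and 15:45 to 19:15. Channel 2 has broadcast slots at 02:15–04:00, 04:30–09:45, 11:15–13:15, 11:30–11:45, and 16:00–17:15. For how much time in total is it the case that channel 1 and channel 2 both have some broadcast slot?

4 h

A, merged: 06:30-08:30, 12:15-13:00, 15:45-19:15.
B, merged: 02:15-04:00, 04:30-09:45, 11:15-13:15, 16:00-17:15.
A ∩ B = 06:30-08:30, 12:15-13:00, 16:00-17:15.
Total: 2 h + 45 min + 1 h 15 min = 4 h.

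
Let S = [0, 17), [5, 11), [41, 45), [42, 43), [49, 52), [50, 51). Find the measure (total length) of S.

24

Merged: [0, 17), [41, 45), [49, 52).
Lengths: 17 + 4 + 3 = 24.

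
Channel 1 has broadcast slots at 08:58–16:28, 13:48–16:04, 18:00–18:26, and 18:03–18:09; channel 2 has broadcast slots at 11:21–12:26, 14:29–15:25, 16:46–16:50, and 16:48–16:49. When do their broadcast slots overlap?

11:21–12:26, 14:29–15:25

A, merged: 08:58–16:28, 18:00–18:26.
B, merged: 11:21–12:26, 14:29–15:25, 16:46–16:50.
08:58–16:28 ∩ B → 11:21–12:26, 14:29–15:25.
18:00–18:26 meets no B interval.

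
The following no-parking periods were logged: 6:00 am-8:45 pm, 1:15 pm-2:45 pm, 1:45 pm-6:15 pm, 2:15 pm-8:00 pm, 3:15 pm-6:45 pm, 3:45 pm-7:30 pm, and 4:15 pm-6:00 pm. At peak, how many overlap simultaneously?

At 4:15 pm, 6 of the intervals are simultaneously active.
No point has more.

6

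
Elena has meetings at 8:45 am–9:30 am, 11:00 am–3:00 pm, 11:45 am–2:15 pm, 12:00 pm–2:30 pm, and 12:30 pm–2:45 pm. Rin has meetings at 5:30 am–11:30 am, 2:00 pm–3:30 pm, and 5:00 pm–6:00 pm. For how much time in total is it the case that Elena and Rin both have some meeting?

2 h 15 min

A, merged: 8:45 am–9:30 am, 11:00 am–3:00 pm.
A ∩ B = 8:45 am–9:30 am, 11:00 am–11:30 am, 2:00 pm–3:00 pm.
Total: 45 min + 30 min + 1 h = 2 h 15 min.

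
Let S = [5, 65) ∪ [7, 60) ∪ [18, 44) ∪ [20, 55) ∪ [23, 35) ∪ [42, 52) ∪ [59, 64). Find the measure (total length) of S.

60

Merged: [5, 65).
Length: 60.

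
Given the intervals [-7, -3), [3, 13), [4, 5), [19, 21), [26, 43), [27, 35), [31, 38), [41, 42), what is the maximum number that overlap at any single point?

At 31, 3 of the intervals are simultaneously active.
No point has more.

3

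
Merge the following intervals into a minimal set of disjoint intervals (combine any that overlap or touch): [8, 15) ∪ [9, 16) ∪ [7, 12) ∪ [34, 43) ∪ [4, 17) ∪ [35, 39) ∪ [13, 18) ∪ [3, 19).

[3, 19) ∪ [34, 43)

Sort by start: [3, 19), [4, 17), [7, 12), [8, 15), [9, 16), [13, 18), [34, 43), [35, 39).
[4, 17) overlaps/touches [3, 19) → extend to [3, 19).
[7, 12) overlaps/touches [3, 19) → extend to [3, 19).
[8, 15) overlaps/touches [3, 19) → extend to [3, 19).
[9, 16) overlaps/touches [3, 19) → extend to [3, 19).
[13, 18) overlaps/touches [3, 19) → extend to [3, 19).
[34, 43) is disjoint → start new block.
[35, 39) overlaps/touches [34, 43) → extend to [34, 43).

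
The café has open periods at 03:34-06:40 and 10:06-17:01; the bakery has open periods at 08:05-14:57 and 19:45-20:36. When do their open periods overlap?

10:06-14:57

03:34-06:40 meets no B interval.
10:06-17:01 ∩ B → 10:06-14:57.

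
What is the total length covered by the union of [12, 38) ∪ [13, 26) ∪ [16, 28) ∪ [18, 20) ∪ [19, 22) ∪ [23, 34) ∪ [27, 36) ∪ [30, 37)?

Merged: [12, 38).
Length: 26.

26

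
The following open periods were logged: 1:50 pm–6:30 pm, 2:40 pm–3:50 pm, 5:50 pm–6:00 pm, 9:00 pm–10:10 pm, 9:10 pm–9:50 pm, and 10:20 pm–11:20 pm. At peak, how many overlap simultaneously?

2

At 2:40 pm, 2 of the intervals are simultaneously active.
No point has more.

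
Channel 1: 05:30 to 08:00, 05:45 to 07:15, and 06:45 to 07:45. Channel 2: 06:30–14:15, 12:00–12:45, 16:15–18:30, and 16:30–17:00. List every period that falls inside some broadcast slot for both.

First set merges to 05:30-08:00.
Second set merges to 06:30-14:15, 16:15-18:30.
05:30-08:00 ∩ B → 06:30-08:00.

06:30-08:00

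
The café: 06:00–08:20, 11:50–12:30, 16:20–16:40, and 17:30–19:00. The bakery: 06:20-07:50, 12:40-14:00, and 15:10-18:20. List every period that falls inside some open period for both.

06:20–07:50, 16:20–16:40, 17:30–18:20

06:00–08:20 meets the second set on 06:20–07:50.
11:50–12:30: no overlap with the second set.
16:20–16:40 meets the second set on 16:20–16:40.
17:30–19:00 meets the second set on 17:30–18:20.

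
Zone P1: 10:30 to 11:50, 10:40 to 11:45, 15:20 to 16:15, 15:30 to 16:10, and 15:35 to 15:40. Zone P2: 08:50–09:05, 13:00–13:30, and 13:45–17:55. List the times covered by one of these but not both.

Merge the first list: 10:30–11:50, 15:20–16:15.
Only in the first: 10:30–11:50.
Only in the second: 08:50–09:05, 13:00–13:30, 13:45–15:20, 16:15–17:55.
Together these are the periods covered by exactly one.

08:50–09:05, 10:30–11:50, 13:00–13:30, 13:45–15:20, 16:15–17:55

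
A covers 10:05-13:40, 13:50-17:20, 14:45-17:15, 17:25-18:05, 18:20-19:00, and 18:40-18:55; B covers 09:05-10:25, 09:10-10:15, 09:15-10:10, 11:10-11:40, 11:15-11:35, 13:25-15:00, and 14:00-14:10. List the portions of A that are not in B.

10:25–11:10, 11:40–13:25, 15:00–17:20, 17:25–18:05, 18:20–19:00

First set merges to 10:05–13:40, 13:50–17:20, 17:25–18:05, 18:20–19:00.
Second set merges to 09:05–10:25, 11:10–11:40, 13:25–15:00.
10:05–13:40 \ B = 10:25–11:10, 11:40–13:25.
13:50–17:20 \ B = 15:00–17:20.
17:25–18:05: nothing removed.
18:20–19:00: nothing removed.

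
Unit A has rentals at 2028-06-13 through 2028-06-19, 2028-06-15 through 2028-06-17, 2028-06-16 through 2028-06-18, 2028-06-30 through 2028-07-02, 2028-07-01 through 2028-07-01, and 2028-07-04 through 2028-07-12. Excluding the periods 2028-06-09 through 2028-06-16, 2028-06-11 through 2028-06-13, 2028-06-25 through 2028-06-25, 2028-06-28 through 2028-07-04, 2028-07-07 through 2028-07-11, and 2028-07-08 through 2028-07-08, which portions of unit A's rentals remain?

First set merges to 2028-06-13 through 2028-06-19, 2028-06-30 through 2028-07-02, 2028-07-04 through 2028-07-12.
Second set merges to 2028-06-09 through 2028-06-16, 2028-06-25 through 2028-06-25, 2028-06-28 through 2028-07-04, 2028-07-07 through 2028-07-11.
2028-06-13 through 2028-06-19 with B removed leaves 2028-06-17 through 2028-06-19.
2028-06-30 through 2028-07-02 lies entirely inside B → drops out.
2028-07-04 through 2028-07-12 with B removed leaves 2028-07-05 through 2028-07-06, 2028-07-12 through 2028-07-12.

2028-06-17 through 2028-06-19, 2028-07-05 through 2028-07-06, 2028-07-12 through 2028-07-12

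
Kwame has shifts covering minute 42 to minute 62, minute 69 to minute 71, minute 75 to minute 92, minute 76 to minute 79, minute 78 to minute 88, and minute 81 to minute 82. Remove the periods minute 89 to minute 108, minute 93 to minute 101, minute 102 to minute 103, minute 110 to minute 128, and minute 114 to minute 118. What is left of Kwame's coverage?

minute 42 to minute 62, minute 69 to minute 71, minute 75 to minute 89

Merge the first list: minute 42 to minute 62, minute 69 to minute 71, minute 75 to minute 92.
Merge the second list: minute 89 to minute 108, minute 110 to minute 128.
minute 42 to minute 62: nothing removed.
minute 69 to minute 71: nothing removed.
minute 75 to minute 92 \ B = minute 75 to minute 89.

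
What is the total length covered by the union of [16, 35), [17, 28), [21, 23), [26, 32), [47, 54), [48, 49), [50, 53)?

Merged: [16, 35), [47, 54).
Lengths: 19 + 7 = 26.

26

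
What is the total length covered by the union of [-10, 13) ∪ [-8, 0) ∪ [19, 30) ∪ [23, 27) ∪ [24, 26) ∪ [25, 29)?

34

Merged: [-10, 13), [19, 30).
Lengths: 23 + 11 = 34.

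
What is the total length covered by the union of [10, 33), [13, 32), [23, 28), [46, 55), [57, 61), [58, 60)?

Merged: [10, 33), [46, 55), [57, 61).
Lengths: 23 + 9 + 4 = 36.

36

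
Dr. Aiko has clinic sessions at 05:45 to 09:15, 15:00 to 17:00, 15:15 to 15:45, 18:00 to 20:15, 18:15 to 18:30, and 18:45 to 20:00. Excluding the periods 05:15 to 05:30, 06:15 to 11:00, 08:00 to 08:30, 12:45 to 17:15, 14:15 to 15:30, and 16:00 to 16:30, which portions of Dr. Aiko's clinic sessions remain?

05:45–06:15, 18:00–20:15

A, merged: 05:45–09:15, 15:00–17:00, 18:00–20:15.
B, merged: 05:15–05:30, 06:15–11:00, 12:45–17:15.
05:45–09:15 with B removed leaves 05:45–06:15.
15:00–17:00 lies entirely inside B → drops out.
18:00–20:15 is untouched.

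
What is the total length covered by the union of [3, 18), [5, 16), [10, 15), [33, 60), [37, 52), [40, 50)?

Merged: [3, 18), [33, 60).
Lengths: 15 + 27 = 42.

42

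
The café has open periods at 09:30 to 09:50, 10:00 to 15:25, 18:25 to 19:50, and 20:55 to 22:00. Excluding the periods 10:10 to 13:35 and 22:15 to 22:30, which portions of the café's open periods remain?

09:30-09:50, 10:00-10:10, 13:35-15:25, 18:25-19:50, 20:55-22:00

09:30-09:50 is untouched.
10:00-15:25 with B removed leaves 10:00-10:10, 13:35-15:25.
18:25-19:50 is untouched.
20:55-22:00 is untouched.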